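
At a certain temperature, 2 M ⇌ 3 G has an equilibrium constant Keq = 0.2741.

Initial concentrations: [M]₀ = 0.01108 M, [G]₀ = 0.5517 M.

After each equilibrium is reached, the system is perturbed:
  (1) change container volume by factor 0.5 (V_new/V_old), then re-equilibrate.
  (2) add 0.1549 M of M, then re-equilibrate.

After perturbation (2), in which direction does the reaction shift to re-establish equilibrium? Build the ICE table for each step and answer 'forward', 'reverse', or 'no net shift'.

Direction: forward

Q₀ = 1368 vs Keq = 0.2741 ⇒ Q>K, reverse
Step 1:
                   M          G
  init       0.01108     0.5517
  Δ           0.2096    -0.3145
  eq          0.2207     0.2372
  solve Keq expr → x = -0.1048; check Q = 0.2741
Then change container volume by factor 0.5 (V_new/V_old).
Step 2:
                   M          G
  init        0.4414     0.4745
  Δ          0.04754   -0.07131
  eq           0.489     0.4032
  solve Keq expr → x = -0.02377; check Q = 0.2741
Then add 0.1549 M of M.
Step 3:
                   M          G
  init        0.6439     0.4032
  Δ         -0.04045    0.06068
  eq          0.6034     0.4639
  solve Keq expr → x = 0.02023; check Q = 0.2741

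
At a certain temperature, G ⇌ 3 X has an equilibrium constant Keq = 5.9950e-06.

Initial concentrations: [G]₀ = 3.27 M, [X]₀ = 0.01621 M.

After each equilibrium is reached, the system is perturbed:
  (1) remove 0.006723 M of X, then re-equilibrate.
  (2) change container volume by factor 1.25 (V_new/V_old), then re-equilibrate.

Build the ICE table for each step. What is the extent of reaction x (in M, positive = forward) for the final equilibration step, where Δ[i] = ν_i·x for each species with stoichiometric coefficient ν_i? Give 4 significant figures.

Q₀ = 1.3026e-06 vs Keq = 5.9950e-06 ⇒ Q<K, forward
Step 1:
                    G           X
  init           3.27     0.01621
  Δ         -0.003581     0.01074
  eq            3.266     0.02695
  solve Keq expr → x = 0.003581; check Q = 5.9950e-06
Then remove 0.006723 M of X.
Step 2:
                    G           X
  init          3.266     0.02023
  Δ         -0.002239    0.006717
  eq            3.264     0.02695
  solve Keq expr → x = 0.002239; check Q = 5.9950e-06
Then change container volume by factor 1.25 (V_new/V_old).
Step 3:
                    G           X
  init          2.611     0.02156
  Δ         -0.001151    0.003454
  eq             2.61     0.02501
  solve Keq expr → x = 0.001151; check Q = 5.9950e-06

x = 0.001151 M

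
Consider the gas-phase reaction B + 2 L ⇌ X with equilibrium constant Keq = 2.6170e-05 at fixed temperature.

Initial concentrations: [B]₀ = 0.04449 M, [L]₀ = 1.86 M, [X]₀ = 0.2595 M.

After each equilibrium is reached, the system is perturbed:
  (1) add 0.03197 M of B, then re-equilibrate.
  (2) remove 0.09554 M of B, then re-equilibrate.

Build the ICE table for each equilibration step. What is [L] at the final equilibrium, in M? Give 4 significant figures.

[L]_eq = 2.379 M

Q₀ = 1.686 vs Keq = 2.6170e-05 ⇒ Q>K, reverse
Step 1:
                  B         L         X
  init      0.04449      1.86    0.2595
  Δ          0.2595    0.5189   -0.2595
  eq         0.3039     2.379 4.5015e-05
  solve Keq expr → x = -0.2595; check Q = 2.6170e-05
Then add 0.03197 M of B.
Step 2:
                  B         L         X
  init       0.3359     2.379 4.5015e-05
  Δ       -4.7337e-06 -9.4674e-06 4.7337e-06
  eq         0.3359     2.379 4.9748e-05
  solve Keq expr → x = 4.7337e-06; check Q = 2.6170e-05
Then remove 0.09554 M of B.
Step 3:
                  B         L         X
  init       0.2404     2.379 4.9748e-05
  Δ       1.4147e-05 2.8293e-05 -1.4147e-05
  eq         0.2404     2.379 3.5602e-05
  solve Keq expr → x = -1.4147e-05; check Q = 2.6170e-05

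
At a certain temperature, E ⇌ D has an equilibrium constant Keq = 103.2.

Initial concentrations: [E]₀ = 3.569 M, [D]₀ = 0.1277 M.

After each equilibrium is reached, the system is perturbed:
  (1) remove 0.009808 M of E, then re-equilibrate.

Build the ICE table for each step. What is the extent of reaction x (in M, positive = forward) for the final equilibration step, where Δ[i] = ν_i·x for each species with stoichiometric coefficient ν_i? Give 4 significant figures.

x = -0.009714 M

Q₀ = 0.03578 vs Keq = 103.2 ⇒ Q<K, forward
Step 1:
                    E           D
  init          3.569      0.1277
  Δ            -3.534       3.534
  eq          0.03548       3.661
  solve Keq expr → x = 3.534; check Q = 103.2
Then remove 0.009808 M of E.
Step 2:
                    E           D
  init        0.02567       3.661
  Δ          0.009714   -0.009714
  eq          0.03538       3.652
  solve Keq expr → x = -0.009714; check Q = 103.2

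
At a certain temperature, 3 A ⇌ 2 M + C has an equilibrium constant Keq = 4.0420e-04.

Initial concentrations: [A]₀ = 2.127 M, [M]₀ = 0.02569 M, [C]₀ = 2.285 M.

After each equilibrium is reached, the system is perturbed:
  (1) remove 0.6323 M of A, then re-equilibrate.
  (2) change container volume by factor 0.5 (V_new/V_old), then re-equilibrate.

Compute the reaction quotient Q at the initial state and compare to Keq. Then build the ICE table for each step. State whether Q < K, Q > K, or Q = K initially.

Q₀ = 1.5672e-04; Q < K (proceeds forward)

Q₀ = 1.5672e-04 vs Keq = 4.0420e-04 ⇒ Q<K, forward
Step 1:
                    A           M           C
  I             2.127     0.02569       2.285
  C          -0.02228     0.01486    0.007428
  E             2.105     0.04055       2.292
  solve Keq expr → x = 0.007428; check Q = 4.0420e-04
Then remove 0.6323 M of A.
Step 2:
                    A           M           C
  I             1.472     0.04055       2.292
  C           0.02428    -0.01619   -0.008094
  E             1.497     0.02436       2.284
  solve Keq expr → x = -0.008094; check Q = 4.0420e-04
Then change container volume by factor 0.5 (V_new/V_old).
Step 3:
                    A           M           C
  I             2.993     0.04871       4.569
  C                 0           0           0
  E             2.993     0.04871       4.569
  solve Keq expr → x = 0; check Q = 4.0420e-04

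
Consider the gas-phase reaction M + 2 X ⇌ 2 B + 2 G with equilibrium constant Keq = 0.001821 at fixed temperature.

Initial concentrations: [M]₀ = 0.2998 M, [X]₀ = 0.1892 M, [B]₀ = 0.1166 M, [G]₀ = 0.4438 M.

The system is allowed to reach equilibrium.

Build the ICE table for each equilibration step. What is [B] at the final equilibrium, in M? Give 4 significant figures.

Q₀ = 0.2495 vs Keq = 0.001821 ⇒ Q>K, reverse
Step 1:
                  M         X         B         G
  init       0.2998    0.1892    0.1166    0.4438
  Δ         0.04798   0.09597  -0.09597  -0.09597
  eq         0.3478    0.2852   0.02063    0.3478
  solve Keq expr → x = -0.04798; check Q = 0.001821

[B]_eq = 0.02063 M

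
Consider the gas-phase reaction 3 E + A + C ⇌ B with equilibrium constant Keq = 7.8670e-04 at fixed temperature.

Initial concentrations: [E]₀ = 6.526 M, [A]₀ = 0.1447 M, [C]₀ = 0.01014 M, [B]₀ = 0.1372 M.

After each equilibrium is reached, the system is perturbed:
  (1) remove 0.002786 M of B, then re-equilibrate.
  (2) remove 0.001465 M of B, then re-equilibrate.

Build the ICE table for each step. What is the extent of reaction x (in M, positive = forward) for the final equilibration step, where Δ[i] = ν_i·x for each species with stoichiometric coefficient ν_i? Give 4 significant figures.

Q₀ = 0.3364 vs Keq = 7.8670e-04 ⇒ Q>K, reverse
Step 1:
                  E         A         C         B
  init        6.526    0.1447   0.01014    0.1372
  Δ          0.3825    0.1275    0.1275   -0.1275
  eq          6.908    0.2722    0.1376  0.009716
  solve Keq expr → x = -0.1275; check Q = 7.8670e-04
Then remove 0.002786 M of B.
Step 2:
                  E         A         C         B
  init        6.908    0.2722    0.1376   0.00693
  Δ       -0.007476 -0.002492 -0.002492  0.002492
  eq          6.901    0.2697    0.1351  0.009422
  solve Keq expr → x = 0.002492; check Q = 7.8670e-04
Then remove 0.001465 M of B.
Step 3:
                  E         A         C         B
  init        6.901    0.2697    0.1351  0.007957
  Δ       -0.003937 -0.001312 -0.001312  0.001312
  eq          6.897    0.2684    0.1338   0.00927
  solve Keq expr → x = 0.001312; check Q = 7.8670e-04

x = 0.001312 M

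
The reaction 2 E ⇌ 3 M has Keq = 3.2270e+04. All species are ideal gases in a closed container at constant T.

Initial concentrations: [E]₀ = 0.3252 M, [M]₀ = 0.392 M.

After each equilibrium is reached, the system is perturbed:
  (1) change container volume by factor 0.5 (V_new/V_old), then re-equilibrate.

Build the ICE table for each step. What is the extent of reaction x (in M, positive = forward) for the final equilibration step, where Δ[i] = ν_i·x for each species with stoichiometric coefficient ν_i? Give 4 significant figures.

Q₀ = 0.5696 vs Keq = 3.2270e+04 ⇒ Q<K, forward
Step 1:
                  E         M
  Initial    0.3252     0.392
  Change    -0.3207     0.481
  Equil    0.004541     0.873
  solve Keq expr → x = 0.1603; check Q = 3.2270e+04
Then change container volume by factor 0.5 (V_new/V_old).
Step 2:
                  E         M
  Initial  0.009081     1.746
  Change     0.0037 -0.005551
  Equil     0.01278      1.74
  solve Keq expr → x = -0.00185; check Q = 3.2270e+04

x = -0.00185 M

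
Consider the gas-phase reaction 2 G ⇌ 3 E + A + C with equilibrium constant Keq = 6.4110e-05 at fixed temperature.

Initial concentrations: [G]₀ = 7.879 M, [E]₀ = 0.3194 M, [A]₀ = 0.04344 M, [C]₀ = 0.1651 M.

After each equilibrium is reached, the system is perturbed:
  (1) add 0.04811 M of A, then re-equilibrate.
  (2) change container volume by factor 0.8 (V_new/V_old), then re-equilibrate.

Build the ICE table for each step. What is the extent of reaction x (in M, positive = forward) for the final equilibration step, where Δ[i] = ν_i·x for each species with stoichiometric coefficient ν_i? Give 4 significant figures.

x = -0.02601 M

Q₀ = 3.7644e-06 vs Keq = 6.4110e-05 ⇒ Q<K, forward
Step 1:
                  G         E         A         C
  init        7.879    0.3194   0.04344    0.1651
  Δ          -0.138    0.2071   0.06902   0.06902
  eq          7.741    0.5265    0.1125    0.2341
  solve Keq expr → x = 0.06902; check Q = 6.4110e-05
Then add 0.04811 M of A.
Step 2:
                  G         E         A         C
  init        7.741    0.5265    0.1606    0.2341
  Δ         0.02448  -0.03671  -0.01224  -0.01224
  eq          7.765    0.4897    0.1483    0.2219
  solve Keq expr → x = -0.01224; check Q = 6.4110e-05
Then change container volume by factor 0.8 (V_new/V_old).
Step 3:
                  G         E         A         C
  init        9.707    0.6122    0.1854    0.2774
  Δ         0.05202  -0.07804  -0.02601  -0.02601
  eq          9.759    0.5341    0.1594    0.2513
  solve Keq expr → x = -0.02601; check Q = 6.4110e-05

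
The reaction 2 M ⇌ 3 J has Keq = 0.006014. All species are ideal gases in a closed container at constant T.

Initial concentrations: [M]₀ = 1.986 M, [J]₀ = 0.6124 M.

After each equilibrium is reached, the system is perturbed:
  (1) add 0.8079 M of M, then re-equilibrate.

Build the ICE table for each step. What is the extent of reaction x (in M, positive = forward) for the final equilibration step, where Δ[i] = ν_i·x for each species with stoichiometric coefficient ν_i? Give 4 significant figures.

x = 0.02254 M

Q₀ = 0.05823 vs Keq = 0.006014 ⇒ Q>K, reverse
Step 1:
                  M         J
  I           1.986    0.6124
  C          0.2038   -0.3057
  E            2.19    0.3067
  solve Keq expr → x = -0.1019; check Q = 0.006014
Then add 0.8079 M of M.
Step 2:
                  M         J
  I           2.998    0.3067
  C        -0.04508   0.06762
  E           2.953    0.3743
  solve Keq expr → x = 0.02254; check Q = 0.006014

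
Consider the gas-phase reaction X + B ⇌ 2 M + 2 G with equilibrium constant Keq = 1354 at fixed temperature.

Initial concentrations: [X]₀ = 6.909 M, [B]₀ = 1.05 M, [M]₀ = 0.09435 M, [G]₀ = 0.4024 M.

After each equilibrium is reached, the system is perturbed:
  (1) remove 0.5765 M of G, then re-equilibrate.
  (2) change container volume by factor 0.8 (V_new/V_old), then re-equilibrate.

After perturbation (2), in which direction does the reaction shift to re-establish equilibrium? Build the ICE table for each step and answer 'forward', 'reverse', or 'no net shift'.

Direction: reverse

Q₀ = 1.9870e-04 vs Keq = 1354 ⇒ Q<K, forward
Step 1:
                    X           B           M           G
  I             6.909        1.05     0.09435      0.4024
  C            -1.046      -1.046       2.093       2.093
  E             5.863     0.00375       2.187       2.495
  solve Keq expr → x = 1.046; check Q = 1354
Then remove 0.5765 M of G.
Step 2:
                    X           B           M           G
  I             5.863     0.00375       2.187       1.918
  C         -0.001519   -0.001519    0.003038    0.003038
  E             5.861    0.002231        2.19       1.921
  solve Keq expr → x = 0.001519; check Q = 1354
Then change container volume by factor 0.8 (V_new/V_old).
Step 3:
                    X           B           M           G
  I             7.327    0.002789       2.737       2.402
  C          0.001547    0.001547   -0.003093   -0.003093
  E             7.328    0.004335       2.734       2.399
  solve Keq expr → x = -0.001547; check Q = 1354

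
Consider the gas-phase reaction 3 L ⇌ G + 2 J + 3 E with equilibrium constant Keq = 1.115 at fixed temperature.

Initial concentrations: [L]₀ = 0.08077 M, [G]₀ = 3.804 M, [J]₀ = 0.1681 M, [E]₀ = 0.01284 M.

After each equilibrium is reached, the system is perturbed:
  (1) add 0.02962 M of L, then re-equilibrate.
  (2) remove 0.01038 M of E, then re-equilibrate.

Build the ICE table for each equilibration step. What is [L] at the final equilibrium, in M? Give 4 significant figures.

Q₀ = 4.3184e-04 vs Keq = 1.115 ⇒ Q<K, forward
Step 1:
                  L         G         J         E
  I         0.08077     3.804    0.1681   0.01284
  C        -0.04888   0.01629   0.03258   0.04888
  E         0.03189      3.82    0.2007   0.06172
  solve Keq expr → x = 0.01629; check Q = 1.115
Then add 0.02962 M of L.
Step 2:
                  L         G         J         E
  I         0.06151      3.82    0.2007   0.06172
  C        -0.01841  0.006137   0.01227   0.01841
  E          0.0431     3.826     0.213   0.08013
  solve Keq expr → x = 0.006137; check Q = 1.115
Then remove 0.01038 M of E.
Step 3:
                  L         G         J         E
  I          0.0431     3.826     0.213   0.06975
  C       -0.003444  0.001148  0.002296  0.003444
  E         0.03966     3.828    0.2153   0.07319
  solve Keq expr → x = 0.001148; check Q = 1.115

[L]_eq = 0.03966 M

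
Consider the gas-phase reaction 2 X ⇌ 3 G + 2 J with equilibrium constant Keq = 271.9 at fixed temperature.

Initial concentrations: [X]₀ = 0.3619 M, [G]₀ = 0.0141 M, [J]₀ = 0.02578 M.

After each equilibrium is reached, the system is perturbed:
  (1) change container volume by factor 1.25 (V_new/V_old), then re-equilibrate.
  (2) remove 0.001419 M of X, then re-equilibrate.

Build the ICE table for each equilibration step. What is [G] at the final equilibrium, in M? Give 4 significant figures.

Q₀ = 1.4225e-08 vs Keq = 271.9 ⇒ Q<K, forward
Step 1:
                    X           G           J
  I            0.3619      0.0141     0.02578
  C           -0.3527      0.5291      0.3527
  E          0.009189      0.5432      0.3785
  solve Keq expr → x = 0.1764; check Q = 271.9
Then change container volume by factor 1.25 (V_new/V_old).
Step 2:
                    X           G           J
  I          0.007351      0.4345      0.3028
  C         -0.002001    0.003002    0.002001
  E           0.00535      0.4375      0.3048
  solve Keq expr → x = 0.001001; check Q = 271.9
Then remove 0.001419 M of X.
Step 3:
                    X           G           J
  I          0.003931      0.4375      0.3048
  C          0.001358   -0.002037   -0.001358
  E          0.005289      0.4355      0.3034
  solve Keq expr → x = -6.7901e-04; check Q = 271.9

[G]_eq = 0.4355 M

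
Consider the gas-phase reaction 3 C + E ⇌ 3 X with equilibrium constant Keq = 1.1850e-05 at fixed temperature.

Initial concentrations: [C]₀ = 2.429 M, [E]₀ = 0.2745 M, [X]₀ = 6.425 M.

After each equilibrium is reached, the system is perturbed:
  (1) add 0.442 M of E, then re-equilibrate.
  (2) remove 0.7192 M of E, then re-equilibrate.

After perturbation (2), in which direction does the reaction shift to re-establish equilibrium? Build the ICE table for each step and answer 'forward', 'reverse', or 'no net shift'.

Q₀ = 67.42 vs Keq = 1.1850e-05 ⇒ Q>K, reverse
Step 1:
                   C          E          X
  I            2.429     0.2745      6.425
  C            6.165      2.055     -6.165
  E            8.594       2.33     0.2597
  solve Keq expr → x = -2.055; check Q = 1.1850e-05
Then add 0.442 M of E.
Step 2:
                   C          E          X
  I            8.594      2.772     0.2597
  C         -0.01485  -0.004949    0.01485
  E            8.579      2.767     0.2746
  solve Keq expr → x = 0.004949; check Q = 1.1850e-05
Then remove 0.7192 M of E.
Step 3:
                   C          E          X
  I            8.579      2.047     0.2746
  C          0.02515   0.008383   -0.02515
  E            8.605      2.056     0.2494
  solve Keq expr → x = -0.008383; check Q = 1.1850e-05

Direction: reverse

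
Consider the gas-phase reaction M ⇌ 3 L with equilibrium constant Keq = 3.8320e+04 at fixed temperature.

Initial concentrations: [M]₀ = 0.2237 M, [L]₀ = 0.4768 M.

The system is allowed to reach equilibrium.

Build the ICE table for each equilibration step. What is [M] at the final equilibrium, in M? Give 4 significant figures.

Q₀ = 0.4846 vs Keq = 3.8320e+04 ⇒ Q<K, forward
Step 1:
                  M         L
  Initial    0.2237    0.4768
  Change    -0.2237     0.671
  Equil   3.9460e-05     1.148
  solve Keq expr → x = 0.2237; check Q = 3.8320e+04

[M]_eq = 3.9460e-05 M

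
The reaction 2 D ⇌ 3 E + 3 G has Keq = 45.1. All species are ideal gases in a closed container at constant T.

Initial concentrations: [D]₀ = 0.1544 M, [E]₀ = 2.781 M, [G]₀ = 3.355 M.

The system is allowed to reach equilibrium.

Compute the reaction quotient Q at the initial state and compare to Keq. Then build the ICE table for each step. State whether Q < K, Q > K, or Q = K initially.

Q₀ = 3.4071e+04; Q > K (proceeds reverse)

Q₀ = 3.4071e+04 vs Keq = 45.1 ⇒ Q>K, reverse
Step 1:
                  D         E         G
  I          0.1544     2.781     3.355
  C          0.7946    -1.192    -1.192
  E           0.949     1.589     2.163
  solve Keq expr → x = -0.3973; check Q = 45.1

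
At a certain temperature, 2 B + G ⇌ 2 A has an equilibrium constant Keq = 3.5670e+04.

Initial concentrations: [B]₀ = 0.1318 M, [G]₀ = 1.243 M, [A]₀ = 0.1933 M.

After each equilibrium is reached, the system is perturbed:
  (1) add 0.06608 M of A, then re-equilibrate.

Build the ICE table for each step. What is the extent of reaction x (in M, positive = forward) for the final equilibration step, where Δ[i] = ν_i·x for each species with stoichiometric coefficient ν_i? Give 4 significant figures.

x = -1.6034e-04 M

Q₀ = 1.73 vs Keq = 3.5670e+04 ⇒ Q<K, forward
Step 1:
                   B          G          A
  init        0.1318      1.243     0.1933
  Δ          -0.1302   -0.06511     0.1302
  eq        0.001578      1.178     0.3235
  solve Keq expr → x = 0.06511; check Q = 3.5670e+04
Then add 0.06608 M of A.
Step 2:
                   B          G          A
  init      0.001578      1.178     0.3896
  Δ       3.2068e-04 1.6034e-04 -3.2068e-04
  eq        0.001899      1.178     0.3893
  solve Keq expr → x = -1.6034e-04; check Q = 3.5670e+04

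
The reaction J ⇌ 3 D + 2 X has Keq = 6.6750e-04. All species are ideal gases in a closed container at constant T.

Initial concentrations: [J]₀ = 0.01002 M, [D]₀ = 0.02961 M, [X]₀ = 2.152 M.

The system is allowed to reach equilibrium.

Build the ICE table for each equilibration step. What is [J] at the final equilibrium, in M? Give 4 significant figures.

Q₀ = 0.012 vs Keq = 6.6750e-04 ⇒ Q>K, reverse
Step 1:
                    J           D           X
  Initial     0.01002     0.02961       2.152
  Change     0.005496    -0.01649    -0.01099
  Equil       0.01552     0.01312       2.141
  solve Keq expr → x = -0.005496; check Q = 6.6750e-04

[J]_eq = 0.01552 M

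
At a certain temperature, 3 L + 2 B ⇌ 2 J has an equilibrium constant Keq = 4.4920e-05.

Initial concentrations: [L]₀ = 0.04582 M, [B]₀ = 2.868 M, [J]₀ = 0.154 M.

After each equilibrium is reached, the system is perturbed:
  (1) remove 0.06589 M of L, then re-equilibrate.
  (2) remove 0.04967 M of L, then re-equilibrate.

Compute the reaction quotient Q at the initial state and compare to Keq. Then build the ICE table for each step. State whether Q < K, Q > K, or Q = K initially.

Q₀ = 29.97 vs Keq = 4.4920e-05 ⇒ Q>K, reverse
Step 1:
                  L         B         J
  init      0.04582     2.868     0.154
  Δ          0.2267    0.1511   -0.1511
  eq         0.2725     3.019  0.002878
  solve Keq expr → x = -0.07556; check Q = 4.4920e-05
Then remove 0.06589 M of L.
Step 2:
                  L         B         J
  init       0.2066     3.019  0.002878
  Δ        0.001436 9.5761e-04 -9.5761e-04
  eq          0.208      3.02  0.001921
  solve Keq expr → x = -4.7881e-04; check Q = 4.4920e-05
Then remove 0.04967 M of L.
Step 3:
                  L         B         J
  init       0.1584      3.02  0.001921
  Δ       9.4987e-04 6.3325e-04 -6.3325e-04
  eq         0.1593     3.021  0.001288
  solve Keq expr → x = -3.1662e-04; check Q = 4.4920e-05

Q₀ = 29.97; Q > K (proceeds reverse)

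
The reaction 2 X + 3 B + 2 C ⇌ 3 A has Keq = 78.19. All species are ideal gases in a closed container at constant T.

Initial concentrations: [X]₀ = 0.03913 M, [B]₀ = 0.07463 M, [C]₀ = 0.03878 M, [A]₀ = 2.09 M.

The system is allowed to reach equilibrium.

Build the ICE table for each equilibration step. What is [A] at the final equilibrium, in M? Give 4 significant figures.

Q₀ = 9.5381e+09 vs Keq = 78.19 ⇒ Q>K, reverse
Step 1:
                   X          B          C          A
  Initial    0.03913    0.07463    0.03878       2.09
  Change      0.4739     0.7109     0.4739    -0.7109
  Equil       0.5131     0.7855     0.5127      1.379
  solve Keq expr → x = -0.237; check Q = 78.19

[A]_eq = 1.379 M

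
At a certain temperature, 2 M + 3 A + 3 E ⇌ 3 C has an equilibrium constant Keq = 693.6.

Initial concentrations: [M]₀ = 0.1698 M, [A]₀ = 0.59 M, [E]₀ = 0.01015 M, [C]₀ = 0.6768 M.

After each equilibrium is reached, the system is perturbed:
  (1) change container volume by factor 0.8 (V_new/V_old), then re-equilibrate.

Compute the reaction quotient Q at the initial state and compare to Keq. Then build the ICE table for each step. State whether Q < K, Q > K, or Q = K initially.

Q₀ = 5.0067e+07 vs Keq = 693.6 ⇒ Q>K, reverse
Step 1:
                    M           A           E           C
  Initial      0.1698        0.59     0.01015      0.6768
  Change       0.1114      0.1671      0.1671     -0.1671
  Equil        0.2812      0.7571      0.1772      0.5097
  solve Keq expr → x = -0.05569; check Q = 693.6
Then change container volume by factor 0.8 (V_new/V_old).
Step 2:
                    M           A           E           C
  Initial      0.3515      0.9463      0.2215      0.6372
  Change      -0.0278     -0.0417     -0.0417      0.0417
  Equil        0.3237      0.9046      0.1798      0.6789
  solve Keq expr → x = 0.0139; check Q = 693.6

Q₀ = 5.0067e+07; Q > K (proceeds reverse)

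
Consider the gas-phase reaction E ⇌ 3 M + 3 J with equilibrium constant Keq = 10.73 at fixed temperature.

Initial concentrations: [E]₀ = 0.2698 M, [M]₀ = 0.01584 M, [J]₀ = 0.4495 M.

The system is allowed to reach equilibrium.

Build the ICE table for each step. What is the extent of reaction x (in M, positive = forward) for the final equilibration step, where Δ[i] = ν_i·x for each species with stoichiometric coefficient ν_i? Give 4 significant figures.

x = 0.2256 M

Q₀ = 1.3379e-06 vs Keq = 10.73 ⇒ Q<K, forward
Step 1:
                   E          M          J
  init        0.2698    0.01584     0.4495
  Δ          -0.2256     0.6767     0.6767
  eq         0.04422     0.6926      1.126
  solve Keq expr → x = 0.2256; check Q = 10.73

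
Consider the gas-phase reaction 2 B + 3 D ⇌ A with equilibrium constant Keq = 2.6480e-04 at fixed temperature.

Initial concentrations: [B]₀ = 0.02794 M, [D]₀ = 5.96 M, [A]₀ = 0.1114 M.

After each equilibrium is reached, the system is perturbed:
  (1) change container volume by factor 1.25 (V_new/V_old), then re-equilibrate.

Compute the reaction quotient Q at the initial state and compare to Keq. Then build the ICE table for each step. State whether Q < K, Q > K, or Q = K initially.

Q₀ = 0.6741; Q > K (proceeds reverse)

Q₀ = 0.6741 vs Keq = 2.6480e-04 ⇒ Q>K, reverse
Step 1:
                    B           D           A
  init        0.02794        5.96      0.1114
  Δ             0.215      0.3226     -0.1075
  eq            0.243       6.283    0.003877
  solve Keq expr → x = -0.1075; check Q = 2.6480e-04
Then change container volume by factor 1.25 (V_new/V_old).
Step 2:
                    B           D           A
  init         0.1944       5.026    0.003102
  Δ           0.00356     0.00534    -0.00178
  eq           0.1979       5.031    0.001322
  solve Keq expr → x = -0.00178; check Q = 2.6480e-04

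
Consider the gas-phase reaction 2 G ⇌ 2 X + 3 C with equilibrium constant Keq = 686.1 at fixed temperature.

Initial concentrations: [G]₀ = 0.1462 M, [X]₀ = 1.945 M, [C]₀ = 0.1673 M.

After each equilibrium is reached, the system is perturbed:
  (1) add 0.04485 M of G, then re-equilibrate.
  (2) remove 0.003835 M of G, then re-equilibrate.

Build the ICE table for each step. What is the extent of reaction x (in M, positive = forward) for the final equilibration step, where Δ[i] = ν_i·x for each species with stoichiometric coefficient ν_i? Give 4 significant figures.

Q₀ = 0.8288 vs Keq = 686.1 ⇒ Q<K, forward
Step 1:
                  G         X         C
  init       0.1462     1.945    0.1673
  Δ          -0.129     0.129    0.1936
  eq        0.01716     2.074    0.3609
  solve Keq expr → x = 0.06452; check Q = 686.1
Then add 0.04485 M of G.
Step 2:
                  G         X         C
  init      0.06201     2.074    0.3609
  Δ        -0.03998   0.03998   0.05997
  eq        0.02203     2.114    0.4208
  solve Keq expr → x = 0.01999; check Q = 686.1
Then remove 0.003835 M of G.
Step 3:
                  G         X         C
  init       0.0182     2.114    0.4208
  Δ        0.003401 -0.003401 -0.005101
  eq         0.0216     2.111    0.4157
  solve Keq expr → x = -0.0017; check Q = 686.1

x = -0.0017 M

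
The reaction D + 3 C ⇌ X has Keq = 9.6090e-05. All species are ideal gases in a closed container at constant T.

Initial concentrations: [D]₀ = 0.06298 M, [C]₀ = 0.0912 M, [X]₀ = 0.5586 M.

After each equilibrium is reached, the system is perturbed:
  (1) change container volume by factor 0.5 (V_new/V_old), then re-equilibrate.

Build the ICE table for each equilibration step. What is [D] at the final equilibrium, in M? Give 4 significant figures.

[D]_eq = 1.238 M

Q₀ = 1.1693e+04 vs Keq = 9.6090e-05 ⇒ Q>K, reverse
Step 1:
                    D           C           X
  Initial     0.06298      0.0912      0.5586
  Change       0.5583       1.675     -0.5583
  Equil        0.6213       1.766  3.2880e-04
  solve Keq expr → x = -0.5583; check Q = 9.6090e-05
Then change container volume by factor 0.5 (V_new/V_old).
Step 2:
                    D           C           X
  Initial       1.243       3.532  6.5759e-04
  Change    -0.004524    -0.01357    0.004524
  Equil         1.238       3.518    0.005181
  solve Keq expr → x = 0.004524; check Q = 9.6090e-05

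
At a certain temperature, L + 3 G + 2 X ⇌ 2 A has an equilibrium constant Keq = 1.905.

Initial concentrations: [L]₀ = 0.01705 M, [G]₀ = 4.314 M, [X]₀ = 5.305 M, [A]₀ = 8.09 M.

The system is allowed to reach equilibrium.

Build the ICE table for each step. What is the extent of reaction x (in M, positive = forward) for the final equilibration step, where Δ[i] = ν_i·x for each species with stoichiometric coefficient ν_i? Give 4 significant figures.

x = 0.001756 M

Q₀ = 1.699 vs Keq = 1.905 ⇒ Q<K, forward
Step 1:
                    L           G           X           A
  I           0.01705       4.314       5.305        8.09
  C         -0.001756   -0.005267   -0.003511    0.003511
  E           0.01529       4.309       5.301       8.094
  solve Keq expr → x = 0.001756; check Q = 1.905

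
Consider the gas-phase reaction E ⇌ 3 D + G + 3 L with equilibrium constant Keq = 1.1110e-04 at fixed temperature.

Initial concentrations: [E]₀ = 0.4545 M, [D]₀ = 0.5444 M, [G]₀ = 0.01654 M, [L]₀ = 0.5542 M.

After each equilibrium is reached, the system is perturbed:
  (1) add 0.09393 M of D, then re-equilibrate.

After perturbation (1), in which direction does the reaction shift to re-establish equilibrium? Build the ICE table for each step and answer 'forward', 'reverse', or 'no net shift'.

Q₀ = 9.9944e-04 vs Keq = 1.1110e-04 ⇒ Q>K, reverse
Step 1:
                  E         D         G         L
  init       0.4545    0.5444   0.01654    0.5542
  Δ         0.01354  -0.04061  -0.01354  -0.04061
  eq          0.468    0.5038  0.003002    0.5136
  solve Keq expr → x = -0.01354; check Q = 1.1110e-04
Then add 0.09393 M of D.
Step 2:
                  E         D         G         L
  init        0.468    0.5977  0.003002    0.5136
  Δ        0.001132 -0.003397 -0.001132 -0.003397
  eq         0.4692    0.5943   0.00187    0.5102
  solve Keq expr → x = -0.001132; check Q = 1.1110e-04

Direction: reverse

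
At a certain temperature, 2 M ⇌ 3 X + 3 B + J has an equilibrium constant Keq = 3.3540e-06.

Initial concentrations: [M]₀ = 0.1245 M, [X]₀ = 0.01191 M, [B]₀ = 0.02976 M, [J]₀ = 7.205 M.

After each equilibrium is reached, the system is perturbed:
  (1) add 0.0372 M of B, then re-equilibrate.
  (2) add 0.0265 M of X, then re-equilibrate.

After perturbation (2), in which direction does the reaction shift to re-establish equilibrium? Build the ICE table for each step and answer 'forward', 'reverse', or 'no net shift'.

Q₀ = 2.0698e-08 vs Keq = 3.3540e-06 ⇒ Q<K, forward
Step 1:
                    M           X           B           J
  I            0.1245     0.01191     0.02976       7.205
  C          -0.01482     0.02223     0.02223    0.007411
  E            0.1097     0.03414     0.05199       7.212
  solve Keq expr → x = 0.007411; check Q = 3.3540e-06
Then add 0.0372 M of B.
Step 2:
                    M           X           B           J
  I            0.1097     0.03414     0.08919       7.212
  C          0.007063    -0.01059    -0.01059   -0.003531
  E            0.1167     0.02355      0.0786       7.209
  solve Keq expr → x = -0.003531; check Q = 3.3540e-06
Then add 0.0265 M of X.
Step 3:
                    M           X           B           J
  I            0.1167     0.05005      0.0786       7.209
  C           0.01177    -0.01766    -0.01766   -0.005886
  E            0.1285     0.03239     0.06094       7.203
  solve Keq expr → x = -0.005886; check Q = 3.3540e-06

Direction: reverse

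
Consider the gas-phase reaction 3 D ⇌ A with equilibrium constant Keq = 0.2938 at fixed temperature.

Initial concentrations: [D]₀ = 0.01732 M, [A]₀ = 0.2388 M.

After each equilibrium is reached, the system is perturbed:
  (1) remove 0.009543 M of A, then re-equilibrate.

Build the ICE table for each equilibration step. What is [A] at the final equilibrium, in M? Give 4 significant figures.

[A]_eq = 0.05014 M

Q₀ = 4.5961e+04 vs Keq = 0.2938 ⇒ Q>K, reverse
Step 1:
                   D          A
  Initial    0.01732     0.2388
  Change      0.5529    -0.1843
  Equil       0.5703    0.05449
  solve Keq expr → x = -0.1843; check Q = 0.2938
Then remove 0.009543 M of A.
Step 2:
                   D          A
  Initial     0.5703    0.04494
  Change    -0.01559   0.005196
  Equil       0.5547    0.05014
  solve Keq expr → x = 0.005196; check Q = 0.2938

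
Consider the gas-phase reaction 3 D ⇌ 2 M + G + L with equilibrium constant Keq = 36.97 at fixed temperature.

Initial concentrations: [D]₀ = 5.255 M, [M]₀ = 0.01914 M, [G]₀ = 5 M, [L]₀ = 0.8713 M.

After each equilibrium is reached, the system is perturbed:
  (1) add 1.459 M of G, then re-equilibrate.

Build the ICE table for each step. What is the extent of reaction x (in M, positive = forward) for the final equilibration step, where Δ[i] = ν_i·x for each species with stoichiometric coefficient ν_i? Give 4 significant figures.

Q₀ = 1.0998e-05 vs Keq = 36.97 ⇒ Q<K, forward
Step 1:
                    D           M           G           L
  init          5.255     0.01914           5      0.8713
  Δ            -3.893       2.595       1.298       1.298
  eq            1.362       2.615       6.298       2.169
  solve Keq expr → x = 1.298; check Q = 36.97
Then add 1.459 M of G.
Step 2:
                    D           M           G           L
  init          1.362       2.615       7.757       2.169
  Δ            0.0729     -0.0486     -0.0243     -0.0243
  eq            1.435       2.566       7.732       2.145
  solve Keq expr → x = -0.0243; check Q = 36.97

x = -0.0243 M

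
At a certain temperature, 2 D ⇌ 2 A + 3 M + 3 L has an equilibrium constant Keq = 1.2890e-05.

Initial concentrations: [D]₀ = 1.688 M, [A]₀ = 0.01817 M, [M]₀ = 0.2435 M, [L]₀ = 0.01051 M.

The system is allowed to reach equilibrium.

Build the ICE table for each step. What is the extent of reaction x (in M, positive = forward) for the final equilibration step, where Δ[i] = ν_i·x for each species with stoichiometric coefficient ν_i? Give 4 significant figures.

Q₀ = 1.9421e-12 vs Keq = 1.2890e-05 ⇒ Q<K, forward
Step 1:
                    D           A           M           L
  I             1.688     0.01817      0.2435     0.01051
  C           -0.1448      0.1448      0.2172      0.2172
  E             1.543       0.163      0.4607      0.2277
  solve Keq expr → x = 0.07241; check Q = 1.2890e-05

x = 0.07241 M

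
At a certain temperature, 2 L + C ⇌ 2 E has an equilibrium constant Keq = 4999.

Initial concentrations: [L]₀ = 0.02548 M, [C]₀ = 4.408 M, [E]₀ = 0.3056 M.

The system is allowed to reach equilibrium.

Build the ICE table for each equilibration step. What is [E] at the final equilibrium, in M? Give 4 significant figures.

Q₀ = 32.63 vs Keq = 4999 ⇒ Q<K, forward
Step 1:
                  L         C         E
  I         0.02548     4.408    0.3056
  C        -0.02326  -0.01163   0.02326
  E        0.002218     4.396    0.3289
  solve Keq expr → x = 0.01163; check Q = 4999

[E]_eq = 0.3289 M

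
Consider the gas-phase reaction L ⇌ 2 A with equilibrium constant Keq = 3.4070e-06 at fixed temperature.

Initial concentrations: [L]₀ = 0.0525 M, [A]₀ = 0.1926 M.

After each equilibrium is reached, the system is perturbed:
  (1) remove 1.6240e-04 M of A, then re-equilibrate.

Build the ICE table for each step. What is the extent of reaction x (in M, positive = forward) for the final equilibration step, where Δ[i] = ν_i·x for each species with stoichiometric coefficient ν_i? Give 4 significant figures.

x = 8.1103e-05 M

Q₀ = 0.7066 vs Keq = 3.4070e-06 ⇒ Q>K, reverse
Step 1:
                  L         A
  I          0.0525    0.1926
  C         0.09594   -0.1919
  E          0.1484 7.1116e-04
  solve Keq expr → x = -0.09594; check Q = 3.4070e-06
Then remove 1.6240e-04 M of A.
Step 2:
                  L         A
  I          0.1484 5.4876e-04
  C       -8.1103e-05 1.6221e-04
  E          0.1484 7.1097e-04
  solve Keq expr → x = 8.1103e-05; check Q = 3.4070e-06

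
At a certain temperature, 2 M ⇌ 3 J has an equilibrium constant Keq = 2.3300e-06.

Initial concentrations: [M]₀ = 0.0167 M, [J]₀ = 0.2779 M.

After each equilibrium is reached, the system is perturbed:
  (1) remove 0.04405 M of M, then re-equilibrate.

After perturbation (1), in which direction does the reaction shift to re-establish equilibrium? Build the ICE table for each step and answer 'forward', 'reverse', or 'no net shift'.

Q₀ = 76.95 vs Keq = 2.3300e-06 ⇒ Q>K, reverse
Step 1:
                    M           J
  Initial      0.0167      0.2779
  Change       0.1823     -0.2734
  Equil         0.199    0.004518
  solve Keq expr → x = -0.09113; check Q = 2.3300e-06
Then remove 0.04405 M of M.
Step 2:
                    M           J
  Initial      0.1549    0.004518
  Change   4.5784e-04 -6.8676e-04
  Equil        0.1554    0.003831
  solve Keq expr → x = -2.2892e-04; check Q = 2.3300e-06

Direction: reverse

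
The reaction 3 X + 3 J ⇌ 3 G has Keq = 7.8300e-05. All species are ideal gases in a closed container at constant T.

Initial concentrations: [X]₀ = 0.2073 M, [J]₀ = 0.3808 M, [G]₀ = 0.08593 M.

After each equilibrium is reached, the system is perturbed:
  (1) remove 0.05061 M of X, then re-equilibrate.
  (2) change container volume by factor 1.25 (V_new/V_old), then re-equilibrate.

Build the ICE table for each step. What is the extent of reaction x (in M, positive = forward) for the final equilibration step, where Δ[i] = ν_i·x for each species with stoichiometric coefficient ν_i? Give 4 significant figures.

x = -2.4494e-04 M

Q₀ = 1.29 vs Keq = 7.8300e-05 ⇒ Q>K, reverse
Step 1:
                   X          J          G
  Initial     0.2073     0.3808    0.08593
  Change     0.08026    0.08026   -0.08026
  Equil       0.2876     0.4611   0.005672
  solve Keq expr → x = -0.02675; check Q = 7.8300e-05
Then remove 0.05061 M of X.
Step 2:
                   X          J          G
  Initial     0.2369     0.4611   0.005672
  Change  9.6928e-04 9.6928e-04 -9.6928e-04
  Equil       0.2379      0.462   0.004703
  solve Keq expr → x = -3.2309e-04; check Q = 7.8300e-05
Then change container volume by factor 1.25 (V_new/V_old).
Step 3:
                   X          J          G
  Initial     0.1903     0.3696   0.003762
  Change  7.3481e-04 7.3481e-04 -7.3481e-04
  Equil       0.1911     0.3704   0.003027
  solve Keq expr → x = -2.4494e-04; check Q = 7.8300e-05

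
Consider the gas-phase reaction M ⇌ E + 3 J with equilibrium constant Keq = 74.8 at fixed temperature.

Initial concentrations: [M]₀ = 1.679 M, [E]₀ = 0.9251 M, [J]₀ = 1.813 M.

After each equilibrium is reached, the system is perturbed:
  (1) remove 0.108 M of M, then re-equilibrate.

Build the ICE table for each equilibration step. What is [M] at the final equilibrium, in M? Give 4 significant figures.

Q₀ = 3.283 vs Keq = 74.8 ⇒ Q<K, forward
Step 1:
                  M         E         J
  init        1.679    0.9251     1.813
  Δ         -0.6284    0.6284     1.885
  eq          1.051     1.554     3.698
  solve Keq expr → x = 0.6284; check Q = 74.8
Then remove 0.108 M of M.
Step 2:
                  M         E         J
  init       0.9426     1.554     3.698
  Δ         0.02611  -0.02611  -0.07832
  eq         0.9687     1.527      3.62
  solve Keq expr → x = -0.02611; check Q = 74.8

[M]_eq = 0.9687 M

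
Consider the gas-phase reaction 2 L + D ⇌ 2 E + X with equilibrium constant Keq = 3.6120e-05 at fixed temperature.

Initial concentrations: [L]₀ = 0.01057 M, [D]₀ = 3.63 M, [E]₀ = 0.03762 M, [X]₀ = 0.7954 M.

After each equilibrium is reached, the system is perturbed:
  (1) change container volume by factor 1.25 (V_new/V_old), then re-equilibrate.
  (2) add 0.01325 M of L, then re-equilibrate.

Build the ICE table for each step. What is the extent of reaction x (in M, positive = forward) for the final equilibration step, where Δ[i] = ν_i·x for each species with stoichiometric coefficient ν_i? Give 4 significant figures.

Q₀ = 2.776 vs Keq = 3.6120e-05 ⇒ Q>K, reverse
Step 1:
                  L         D         E         X
  Initial   0.01057      3.63   0.03762    0.7954
  Change      0.037    0.0185    -0.037   -0.0185
  Equil     0.04757     3.649 6.1956e-04    0.7769
  solve Keq expr → x = -0.0185; check Q = 3.6120e-05
Then change container volume by factor 1.25 (V_new/V_old).
Step 2:
                  L         D         E         X
  Initial   0.03806     2.919 4.9565e-04    0.6215
  Change          0         0         0         0
  Equil     0.03806     2.919 4.9565e-04    0.6215
  solve Keq expr → x = 0; check Q = 3.6120e-05
Then add 0.01325 M of L.
Step 3:
                  L         D         E         X
  Initial   0.05131     2.919 4.9565e-04    0.6215
  Change  -1.7030e-04 -8.5148e-05 1.7030e-04 8.5148e-05
  Equil     0.05114     2.919 6.6595e-04    0.6216
  solve Keq expr → x = 8.5148e-05; check Q = 3.6120e-05

x = 8.5148e-05 M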